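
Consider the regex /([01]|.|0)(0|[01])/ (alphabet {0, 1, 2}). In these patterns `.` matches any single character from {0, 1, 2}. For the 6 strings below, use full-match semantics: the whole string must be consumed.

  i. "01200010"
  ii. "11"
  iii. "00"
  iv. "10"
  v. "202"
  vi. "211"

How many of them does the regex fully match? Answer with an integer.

3

i → no match
ii → match
iii → match
iv → match
v → no match
vi → no match
Total matched: 3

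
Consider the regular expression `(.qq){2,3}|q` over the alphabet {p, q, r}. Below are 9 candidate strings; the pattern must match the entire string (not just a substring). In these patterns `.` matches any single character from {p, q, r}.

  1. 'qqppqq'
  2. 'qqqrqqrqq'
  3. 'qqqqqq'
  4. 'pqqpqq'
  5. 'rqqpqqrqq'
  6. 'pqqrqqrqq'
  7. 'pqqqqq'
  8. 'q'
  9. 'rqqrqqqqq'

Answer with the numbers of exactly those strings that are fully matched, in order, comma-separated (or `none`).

1 → no match
2 → match
3 → match
4 → match
5 → match
6 → match
7 → match
8 → match
9 → match

2, 3, 4, 5, 6, 7, 8, 9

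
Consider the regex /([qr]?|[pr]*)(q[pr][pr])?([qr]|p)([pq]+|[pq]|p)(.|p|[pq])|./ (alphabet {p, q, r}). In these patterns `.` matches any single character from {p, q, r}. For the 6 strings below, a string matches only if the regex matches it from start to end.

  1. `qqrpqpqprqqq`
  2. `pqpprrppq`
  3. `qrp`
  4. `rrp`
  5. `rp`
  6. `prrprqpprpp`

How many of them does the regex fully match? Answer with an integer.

1

1 → no match
2 → no match
3 → no match
4 → no match
5 → no match
6 → match
Total matched: 1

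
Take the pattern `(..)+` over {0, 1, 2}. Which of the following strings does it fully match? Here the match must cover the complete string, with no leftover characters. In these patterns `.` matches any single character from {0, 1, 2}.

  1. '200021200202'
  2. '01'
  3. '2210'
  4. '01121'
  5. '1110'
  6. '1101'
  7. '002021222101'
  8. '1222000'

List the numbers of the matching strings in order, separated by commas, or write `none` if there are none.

1 → match
2 → match
3 → match
4 → no match
5 → match
6 → match
7 → match
8 → no match

1, 2, 3, 5, 6, 7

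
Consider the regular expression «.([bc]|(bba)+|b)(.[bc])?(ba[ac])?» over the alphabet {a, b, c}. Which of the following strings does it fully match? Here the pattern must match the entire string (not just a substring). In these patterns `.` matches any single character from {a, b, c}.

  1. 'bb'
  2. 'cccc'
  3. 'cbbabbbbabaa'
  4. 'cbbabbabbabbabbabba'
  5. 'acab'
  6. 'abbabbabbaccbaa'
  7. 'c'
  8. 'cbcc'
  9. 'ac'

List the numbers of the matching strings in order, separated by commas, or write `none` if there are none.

1. 'bb' → match
2. 'cccc' → match
3. 'cbbabbbbabaa' → no match
4 → match
5. 'acab' → match
6 → match
7. 'c' → no match
8. 'cbcc' → match
9. 'ac' → match

1, 2, 4, 5, 6, 8, 9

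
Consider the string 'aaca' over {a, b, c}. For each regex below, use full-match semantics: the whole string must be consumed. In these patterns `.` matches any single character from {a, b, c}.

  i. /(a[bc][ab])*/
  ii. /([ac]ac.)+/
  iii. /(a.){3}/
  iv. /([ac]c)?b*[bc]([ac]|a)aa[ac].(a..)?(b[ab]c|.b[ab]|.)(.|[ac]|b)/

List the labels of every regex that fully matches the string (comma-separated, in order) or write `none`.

i → no match
ii → match
iii → no match
iv → no match

ii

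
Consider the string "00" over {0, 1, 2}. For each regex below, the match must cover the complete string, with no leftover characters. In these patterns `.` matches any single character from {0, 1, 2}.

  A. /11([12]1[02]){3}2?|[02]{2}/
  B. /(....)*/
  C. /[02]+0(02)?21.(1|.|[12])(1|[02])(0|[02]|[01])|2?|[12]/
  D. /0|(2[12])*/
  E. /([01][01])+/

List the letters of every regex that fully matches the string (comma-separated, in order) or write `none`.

A, E

A → match
B → no match
C → no match
D → no match
E → match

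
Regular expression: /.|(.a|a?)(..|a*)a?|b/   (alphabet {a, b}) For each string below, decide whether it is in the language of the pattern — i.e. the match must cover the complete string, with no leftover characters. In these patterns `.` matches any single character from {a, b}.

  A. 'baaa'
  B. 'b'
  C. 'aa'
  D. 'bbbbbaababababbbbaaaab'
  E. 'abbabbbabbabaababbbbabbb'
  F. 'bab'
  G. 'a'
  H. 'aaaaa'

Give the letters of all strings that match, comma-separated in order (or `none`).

A → match
B → match
C → match
D → no match
E → no match
F → no match
G → match
H → match

A, B, C, G, H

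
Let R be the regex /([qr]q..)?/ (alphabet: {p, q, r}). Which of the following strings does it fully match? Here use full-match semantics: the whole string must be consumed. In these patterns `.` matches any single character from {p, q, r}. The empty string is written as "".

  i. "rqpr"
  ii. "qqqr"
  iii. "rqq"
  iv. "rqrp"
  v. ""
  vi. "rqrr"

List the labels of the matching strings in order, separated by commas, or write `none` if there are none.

i, ii, iv, v, vi

i. "rqpr" → match
ii. "qqqr" → match
iii. "rqq" → no match
iv. "rqrp" → match
v. "" → match
vi. "rqrr" → match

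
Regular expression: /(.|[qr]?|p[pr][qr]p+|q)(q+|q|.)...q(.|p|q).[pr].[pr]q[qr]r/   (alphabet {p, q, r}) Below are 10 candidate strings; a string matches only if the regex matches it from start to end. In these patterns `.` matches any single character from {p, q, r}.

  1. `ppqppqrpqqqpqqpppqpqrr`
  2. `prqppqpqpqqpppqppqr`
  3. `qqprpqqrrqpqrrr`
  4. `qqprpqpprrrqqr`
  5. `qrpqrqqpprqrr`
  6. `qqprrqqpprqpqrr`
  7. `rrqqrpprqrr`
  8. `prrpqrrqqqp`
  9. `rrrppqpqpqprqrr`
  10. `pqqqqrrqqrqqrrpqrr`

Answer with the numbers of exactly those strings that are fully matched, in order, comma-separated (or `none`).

1 → no match
2 → no match
3 → no match
4 → match
5 → no match
6 → no match
7 → no match
8 → no match — must end with `r`
9 → no match
10 → no match

4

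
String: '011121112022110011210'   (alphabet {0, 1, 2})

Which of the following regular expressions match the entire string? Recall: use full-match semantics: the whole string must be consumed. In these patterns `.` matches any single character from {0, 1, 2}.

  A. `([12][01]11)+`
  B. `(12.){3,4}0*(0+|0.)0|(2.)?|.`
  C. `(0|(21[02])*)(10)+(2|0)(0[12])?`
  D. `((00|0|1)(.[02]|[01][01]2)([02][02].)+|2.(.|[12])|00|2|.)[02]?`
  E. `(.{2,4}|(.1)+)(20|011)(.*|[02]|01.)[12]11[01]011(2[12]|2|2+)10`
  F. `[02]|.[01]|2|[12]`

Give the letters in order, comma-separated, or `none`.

A → no match — must end with '11'
B → no match
C → no match
D → no match
E → match
F → no match

E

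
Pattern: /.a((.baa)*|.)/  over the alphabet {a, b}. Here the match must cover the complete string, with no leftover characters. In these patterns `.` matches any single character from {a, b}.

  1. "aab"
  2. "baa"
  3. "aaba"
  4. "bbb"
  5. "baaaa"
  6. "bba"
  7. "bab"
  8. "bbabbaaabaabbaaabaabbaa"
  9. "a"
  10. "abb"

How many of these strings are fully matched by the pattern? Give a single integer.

3

1 → match
2 → match
3 → no match
4 → no match
5 → no match
6 → no match
7 → match
8 → no match
9 → no match
10 → no match
Total matched: 3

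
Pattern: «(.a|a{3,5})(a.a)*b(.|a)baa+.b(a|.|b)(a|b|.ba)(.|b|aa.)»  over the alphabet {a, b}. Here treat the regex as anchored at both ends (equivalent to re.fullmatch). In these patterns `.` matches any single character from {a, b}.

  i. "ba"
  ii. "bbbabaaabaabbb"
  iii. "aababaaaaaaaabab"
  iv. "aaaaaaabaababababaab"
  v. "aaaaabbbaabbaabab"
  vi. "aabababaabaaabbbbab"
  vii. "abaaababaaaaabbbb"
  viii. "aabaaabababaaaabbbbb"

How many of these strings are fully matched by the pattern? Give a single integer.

i → no match
ii → no match
iii → no match
iv → no match
v → match
vi → no match
vii → no match
viii → no match
Total matched: 1

1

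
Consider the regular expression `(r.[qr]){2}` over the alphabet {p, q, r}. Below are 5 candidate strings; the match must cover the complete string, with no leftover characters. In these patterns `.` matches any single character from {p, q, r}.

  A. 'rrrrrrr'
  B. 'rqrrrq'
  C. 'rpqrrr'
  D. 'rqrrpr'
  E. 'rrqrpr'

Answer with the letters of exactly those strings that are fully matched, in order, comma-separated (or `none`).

B, C, D, E

A. 'rrrrrrr' → no match
B. 'rqrrrq' → match
C. 'rpqrrr' → match
D. 'rqrrpr' → match
E. 'rrqrpr' → match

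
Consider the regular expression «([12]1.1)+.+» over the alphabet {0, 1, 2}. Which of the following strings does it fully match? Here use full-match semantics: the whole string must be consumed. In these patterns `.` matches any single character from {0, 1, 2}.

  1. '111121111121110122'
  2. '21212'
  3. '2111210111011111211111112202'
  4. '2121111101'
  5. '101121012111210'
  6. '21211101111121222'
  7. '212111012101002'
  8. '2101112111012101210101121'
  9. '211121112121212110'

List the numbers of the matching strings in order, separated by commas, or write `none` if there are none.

1 → match
2 → match
3 → match
4 → match
5 → no match
6 → match
7 → match
8 → match
9 → match

1, 2, 3, 4, 6, 7, 8, 9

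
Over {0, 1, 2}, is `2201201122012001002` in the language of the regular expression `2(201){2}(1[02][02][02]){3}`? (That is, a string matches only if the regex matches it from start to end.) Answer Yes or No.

Yes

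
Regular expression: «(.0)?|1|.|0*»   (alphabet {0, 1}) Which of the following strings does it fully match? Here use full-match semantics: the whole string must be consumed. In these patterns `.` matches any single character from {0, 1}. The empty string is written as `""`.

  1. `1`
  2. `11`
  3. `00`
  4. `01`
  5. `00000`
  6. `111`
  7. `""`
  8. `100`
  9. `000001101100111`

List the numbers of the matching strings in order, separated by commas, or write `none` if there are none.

1. `1` → match
2. `11` → no match
3. `00` → match
4. `01` → no match
5. `00000` → match
6. `111` → no match
7. `""` → match
8. `100` → no match
9 → no match

1, 3, 5, 7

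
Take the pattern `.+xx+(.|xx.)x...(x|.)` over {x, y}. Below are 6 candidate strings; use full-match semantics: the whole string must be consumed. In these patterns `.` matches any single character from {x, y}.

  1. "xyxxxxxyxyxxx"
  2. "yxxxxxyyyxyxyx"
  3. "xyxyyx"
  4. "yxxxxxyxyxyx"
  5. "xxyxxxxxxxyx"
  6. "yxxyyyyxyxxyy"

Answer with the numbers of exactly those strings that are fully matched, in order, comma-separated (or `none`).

1 → match
2 → no match
3. "xyxyyx" → no match
4. "yxxxxxyxyxyx" → match
5. "xxyxxxxxxxyx" → match
6 → no match

1, 4, 5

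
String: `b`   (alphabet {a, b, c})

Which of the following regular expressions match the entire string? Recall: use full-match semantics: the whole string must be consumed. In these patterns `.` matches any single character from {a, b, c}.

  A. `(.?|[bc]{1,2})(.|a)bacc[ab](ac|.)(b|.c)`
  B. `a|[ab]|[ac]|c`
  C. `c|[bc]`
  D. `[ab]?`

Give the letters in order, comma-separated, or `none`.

B, C, D

A → no match
B → match
C → match
D → match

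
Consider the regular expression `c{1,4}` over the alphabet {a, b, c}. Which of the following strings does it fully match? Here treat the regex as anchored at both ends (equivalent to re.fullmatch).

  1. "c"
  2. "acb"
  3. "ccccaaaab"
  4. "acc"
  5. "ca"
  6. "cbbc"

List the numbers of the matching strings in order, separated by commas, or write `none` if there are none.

1 → match
2 → no match — must start with "c"
3 → no match — must end with "c"
4 → no match — must start with "c"
5 → no match — must end with "c"
6 → no match

1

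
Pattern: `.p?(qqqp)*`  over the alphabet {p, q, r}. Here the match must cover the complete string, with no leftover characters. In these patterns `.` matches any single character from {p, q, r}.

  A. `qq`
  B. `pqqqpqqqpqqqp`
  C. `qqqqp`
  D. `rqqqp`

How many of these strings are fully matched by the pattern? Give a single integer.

3

A → no match
B → match
C → match
D → match
Total matched: 3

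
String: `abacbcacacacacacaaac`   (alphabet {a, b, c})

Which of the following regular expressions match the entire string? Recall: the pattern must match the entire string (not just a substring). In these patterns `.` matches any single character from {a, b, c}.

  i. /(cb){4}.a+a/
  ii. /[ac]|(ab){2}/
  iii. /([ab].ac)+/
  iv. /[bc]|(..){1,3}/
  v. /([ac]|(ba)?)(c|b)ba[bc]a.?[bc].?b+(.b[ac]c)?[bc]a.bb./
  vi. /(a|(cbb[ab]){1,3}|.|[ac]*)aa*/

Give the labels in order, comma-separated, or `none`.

i → no match — must start with `cb`
ii → no match
iii → match
iv → no match
v → no match
vi → no match

iii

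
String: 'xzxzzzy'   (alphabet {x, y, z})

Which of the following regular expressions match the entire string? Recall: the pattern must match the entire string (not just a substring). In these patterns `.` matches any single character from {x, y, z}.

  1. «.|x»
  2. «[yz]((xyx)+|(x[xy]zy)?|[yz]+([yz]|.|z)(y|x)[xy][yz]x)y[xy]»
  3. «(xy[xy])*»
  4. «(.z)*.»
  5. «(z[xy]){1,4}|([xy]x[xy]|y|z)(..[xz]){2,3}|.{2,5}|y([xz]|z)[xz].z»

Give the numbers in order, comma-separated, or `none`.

1 → no match
2 → no match
3 → no match
4 → match
5 → no match

4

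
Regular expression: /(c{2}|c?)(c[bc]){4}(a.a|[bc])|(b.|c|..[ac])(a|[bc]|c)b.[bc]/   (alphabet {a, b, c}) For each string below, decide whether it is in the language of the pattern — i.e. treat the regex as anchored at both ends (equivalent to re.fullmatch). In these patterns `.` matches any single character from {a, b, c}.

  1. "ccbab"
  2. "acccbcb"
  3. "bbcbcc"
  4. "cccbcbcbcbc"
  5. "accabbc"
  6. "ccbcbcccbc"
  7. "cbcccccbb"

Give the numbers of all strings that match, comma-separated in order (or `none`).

1, 2, 3, 4, 5, 6, 7

1 → match
2 → match
3 → match
4 → match
5 → match
6 → match
7 → match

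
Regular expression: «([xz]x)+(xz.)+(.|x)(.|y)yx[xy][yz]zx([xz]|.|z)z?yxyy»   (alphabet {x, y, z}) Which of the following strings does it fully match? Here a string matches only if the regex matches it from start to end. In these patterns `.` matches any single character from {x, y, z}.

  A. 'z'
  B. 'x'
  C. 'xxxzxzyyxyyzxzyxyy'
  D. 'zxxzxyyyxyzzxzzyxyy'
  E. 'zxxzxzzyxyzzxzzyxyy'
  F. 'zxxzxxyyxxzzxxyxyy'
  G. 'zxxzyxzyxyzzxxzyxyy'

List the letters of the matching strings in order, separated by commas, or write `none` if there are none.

C, D, E, F, G

A → no match — must end with 'yxyy'
B → no match — must end with 'yxyy'
C → match
D → match
E → match
F → match
G → match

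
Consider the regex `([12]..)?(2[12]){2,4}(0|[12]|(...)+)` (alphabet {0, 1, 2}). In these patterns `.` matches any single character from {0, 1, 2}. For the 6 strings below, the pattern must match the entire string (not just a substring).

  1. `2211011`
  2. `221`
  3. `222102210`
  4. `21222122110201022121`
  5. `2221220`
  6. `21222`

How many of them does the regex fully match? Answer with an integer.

1 → no match
2 → no match
3 → no match
4 → match
5 → match
6 → match
Total matched: 3

3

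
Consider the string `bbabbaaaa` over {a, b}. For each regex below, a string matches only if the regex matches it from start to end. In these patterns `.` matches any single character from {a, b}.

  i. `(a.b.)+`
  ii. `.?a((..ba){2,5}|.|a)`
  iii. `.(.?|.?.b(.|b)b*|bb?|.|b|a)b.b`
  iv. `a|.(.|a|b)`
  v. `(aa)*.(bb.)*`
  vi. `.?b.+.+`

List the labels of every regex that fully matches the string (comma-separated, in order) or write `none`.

i → no match — must start with `a`
ii → no match
iii → no match — must end with `b`
iv → no match
v → no match
vi → match

vi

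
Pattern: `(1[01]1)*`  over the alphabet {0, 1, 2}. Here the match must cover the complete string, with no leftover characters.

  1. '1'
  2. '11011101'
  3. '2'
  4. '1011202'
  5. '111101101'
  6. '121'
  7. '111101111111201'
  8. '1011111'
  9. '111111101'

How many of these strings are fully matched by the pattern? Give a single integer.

1. '1' → no match
2. '11011101' → no match
3. '2' → no match
4. '1011202' → no match
5. '111101101' → match
6. '121' → no match
7 → no match
8. '1011111' → no match
9. '111111101' → match
Total matched: 2

2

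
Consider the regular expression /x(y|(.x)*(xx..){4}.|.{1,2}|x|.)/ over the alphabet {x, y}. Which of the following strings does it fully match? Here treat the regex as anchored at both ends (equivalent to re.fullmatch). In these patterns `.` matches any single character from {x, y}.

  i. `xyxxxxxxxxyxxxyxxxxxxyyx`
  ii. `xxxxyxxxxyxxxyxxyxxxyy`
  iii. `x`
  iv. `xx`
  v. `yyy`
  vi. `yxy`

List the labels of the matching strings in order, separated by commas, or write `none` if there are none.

i → match
ii → no match
iii → no match
iv → match
v → no match — must start with `x`
vi → no match — must start with `x`

i, iv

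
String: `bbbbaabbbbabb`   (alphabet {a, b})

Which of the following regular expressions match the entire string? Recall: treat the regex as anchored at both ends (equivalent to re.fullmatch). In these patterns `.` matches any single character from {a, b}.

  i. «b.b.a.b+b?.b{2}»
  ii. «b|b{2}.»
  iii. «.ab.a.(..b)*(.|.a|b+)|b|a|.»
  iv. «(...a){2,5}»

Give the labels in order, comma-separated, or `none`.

i

i → match
ii → no match
iii → no match
iv → no match — must end with `a`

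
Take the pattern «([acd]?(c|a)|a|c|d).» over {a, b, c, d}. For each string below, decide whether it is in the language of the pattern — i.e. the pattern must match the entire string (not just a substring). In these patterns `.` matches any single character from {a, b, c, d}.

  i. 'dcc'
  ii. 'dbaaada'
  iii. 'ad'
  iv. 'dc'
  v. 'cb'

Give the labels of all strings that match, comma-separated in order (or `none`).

i, iii, iv, v

i → match
ii → no match
iii → match
iv → match
v → match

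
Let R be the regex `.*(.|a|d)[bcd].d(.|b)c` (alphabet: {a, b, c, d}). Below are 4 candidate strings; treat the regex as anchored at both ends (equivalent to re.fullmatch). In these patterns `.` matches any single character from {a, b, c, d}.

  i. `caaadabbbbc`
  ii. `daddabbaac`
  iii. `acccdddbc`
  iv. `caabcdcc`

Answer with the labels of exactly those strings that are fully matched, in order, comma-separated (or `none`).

iii, iv

i. `caaadabbbbc` → no match
ii. `daddabbaac` → no match
iii. `acccdddbc` → match
iv. `caabcdcc` → match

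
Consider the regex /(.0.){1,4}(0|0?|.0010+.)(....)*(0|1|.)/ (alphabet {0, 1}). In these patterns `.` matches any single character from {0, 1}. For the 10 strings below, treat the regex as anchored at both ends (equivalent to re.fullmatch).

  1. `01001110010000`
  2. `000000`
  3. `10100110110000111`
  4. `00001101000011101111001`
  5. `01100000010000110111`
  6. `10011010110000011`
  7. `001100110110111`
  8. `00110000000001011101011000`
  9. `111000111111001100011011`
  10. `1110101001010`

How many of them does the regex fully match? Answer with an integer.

1 → no match
2 → no match
3 → match
4 → no match
5 → no match
6 → no match
7 → match
8 → match
9 → no match
10 → no match
Total matched: 3

3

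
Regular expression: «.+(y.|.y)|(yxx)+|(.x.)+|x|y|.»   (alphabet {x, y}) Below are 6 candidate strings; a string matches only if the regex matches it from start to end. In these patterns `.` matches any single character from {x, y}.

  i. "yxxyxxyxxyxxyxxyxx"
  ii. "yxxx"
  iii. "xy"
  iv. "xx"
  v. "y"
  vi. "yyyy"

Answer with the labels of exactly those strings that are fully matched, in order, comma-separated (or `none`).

i, v, vi

i → match
ii. "yxxx" → no match
iii. "xy" → no match
iv. "xx" → no match
v. "y" → match
vi. "yyyy" → match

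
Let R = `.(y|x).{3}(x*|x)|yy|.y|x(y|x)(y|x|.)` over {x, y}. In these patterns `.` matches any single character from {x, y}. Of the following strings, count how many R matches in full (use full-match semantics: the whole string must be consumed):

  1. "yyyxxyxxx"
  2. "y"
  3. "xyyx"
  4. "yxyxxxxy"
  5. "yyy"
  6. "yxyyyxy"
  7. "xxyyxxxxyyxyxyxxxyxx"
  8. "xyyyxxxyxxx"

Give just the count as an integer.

1 → no match
2 → no match
3 → no match
4 → no match
5 → no match
6 → no match
7 → no match
8 → no match
Total matched: 0

0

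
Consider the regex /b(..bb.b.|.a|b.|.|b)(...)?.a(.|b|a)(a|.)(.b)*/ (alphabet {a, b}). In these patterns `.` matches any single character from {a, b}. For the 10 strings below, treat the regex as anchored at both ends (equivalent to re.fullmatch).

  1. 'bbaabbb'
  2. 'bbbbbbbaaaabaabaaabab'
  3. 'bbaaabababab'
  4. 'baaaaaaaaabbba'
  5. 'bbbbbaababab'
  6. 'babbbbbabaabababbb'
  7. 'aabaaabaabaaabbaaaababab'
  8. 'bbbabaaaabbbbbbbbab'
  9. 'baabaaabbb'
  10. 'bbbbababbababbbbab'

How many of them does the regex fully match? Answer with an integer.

1. 'bbaabbb' → no match
2 → no match
3. 'bbaaabababab' → match
4 → no match
5. 'bbbbbaababab' → no match
6 → match
7 → no match — must start with 'b'
8 → match
9. 'baabaaabbb' → no match
10 → no match
Total matched: 3

3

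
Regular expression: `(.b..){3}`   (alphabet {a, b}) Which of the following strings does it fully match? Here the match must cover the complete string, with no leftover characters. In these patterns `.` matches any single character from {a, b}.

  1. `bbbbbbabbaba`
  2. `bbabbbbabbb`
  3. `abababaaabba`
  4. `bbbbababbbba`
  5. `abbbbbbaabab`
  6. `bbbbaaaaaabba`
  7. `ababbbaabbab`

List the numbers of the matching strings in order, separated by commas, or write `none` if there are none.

3, 4, 5, 7

1 → no match
2 → no match
3 → match
4 → match
5 → match
6 → no match
7 → match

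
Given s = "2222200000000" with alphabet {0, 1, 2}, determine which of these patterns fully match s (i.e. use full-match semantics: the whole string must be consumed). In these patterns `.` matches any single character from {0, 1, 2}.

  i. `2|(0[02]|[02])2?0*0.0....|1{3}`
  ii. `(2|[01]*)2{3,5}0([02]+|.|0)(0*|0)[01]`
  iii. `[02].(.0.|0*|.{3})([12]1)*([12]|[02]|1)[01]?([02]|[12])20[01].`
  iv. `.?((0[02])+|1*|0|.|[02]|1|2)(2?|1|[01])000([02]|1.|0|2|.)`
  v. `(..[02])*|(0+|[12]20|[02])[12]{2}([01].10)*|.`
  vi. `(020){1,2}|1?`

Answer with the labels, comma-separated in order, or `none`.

ii

i → no match
ii → match
iii → no match
iv → no match
v → no match
vi → no match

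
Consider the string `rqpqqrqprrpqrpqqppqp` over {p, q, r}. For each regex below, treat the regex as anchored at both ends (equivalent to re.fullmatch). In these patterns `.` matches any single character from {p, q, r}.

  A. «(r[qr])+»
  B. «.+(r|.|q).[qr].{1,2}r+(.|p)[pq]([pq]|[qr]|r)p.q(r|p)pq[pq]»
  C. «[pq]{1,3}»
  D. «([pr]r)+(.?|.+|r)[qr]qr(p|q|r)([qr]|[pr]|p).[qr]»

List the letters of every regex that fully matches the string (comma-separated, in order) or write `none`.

B

A → no match
B → match
C → no match
D → no match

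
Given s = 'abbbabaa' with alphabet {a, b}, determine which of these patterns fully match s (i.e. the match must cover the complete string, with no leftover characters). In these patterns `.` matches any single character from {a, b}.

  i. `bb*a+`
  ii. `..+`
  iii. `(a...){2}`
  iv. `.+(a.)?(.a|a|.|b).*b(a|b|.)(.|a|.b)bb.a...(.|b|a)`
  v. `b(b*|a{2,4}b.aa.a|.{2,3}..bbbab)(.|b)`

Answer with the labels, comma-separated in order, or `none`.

i → no match — must start with 'b'
ii → match
iii → match
iv → no match
v → no match — must start with 'b'

ii, iii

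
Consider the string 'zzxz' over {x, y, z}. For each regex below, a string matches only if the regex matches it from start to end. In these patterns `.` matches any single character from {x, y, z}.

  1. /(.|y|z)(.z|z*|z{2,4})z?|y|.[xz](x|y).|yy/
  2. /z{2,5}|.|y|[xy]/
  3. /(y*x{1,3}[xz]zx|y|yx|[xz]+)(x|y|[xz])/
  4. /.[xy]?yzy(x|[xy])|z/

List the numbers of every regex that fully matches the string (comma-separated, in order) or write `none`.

1, 3

1 → match
2 → no match
3 → match
4 → no match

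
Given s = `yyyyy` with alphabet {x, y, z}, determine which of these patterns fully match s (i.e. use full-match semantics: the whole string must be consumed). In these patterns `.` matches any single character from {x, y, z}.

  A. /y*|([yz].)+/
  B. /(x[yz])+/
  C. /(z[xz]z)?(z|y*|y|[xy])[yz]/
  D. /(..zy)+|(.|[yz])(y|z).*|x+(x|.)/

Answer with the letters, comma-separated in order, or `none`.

A → match
B → no match — must start with `x`
C → match
D → match

A, C, D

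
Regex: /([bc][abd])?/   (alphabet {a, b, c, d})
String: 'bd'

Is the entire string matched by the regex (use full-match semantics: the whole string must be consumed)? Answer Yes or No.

Yes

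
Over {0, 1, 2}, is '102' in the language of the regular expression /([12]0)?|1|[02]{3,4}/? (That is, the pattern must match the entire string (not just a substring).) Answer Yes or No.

No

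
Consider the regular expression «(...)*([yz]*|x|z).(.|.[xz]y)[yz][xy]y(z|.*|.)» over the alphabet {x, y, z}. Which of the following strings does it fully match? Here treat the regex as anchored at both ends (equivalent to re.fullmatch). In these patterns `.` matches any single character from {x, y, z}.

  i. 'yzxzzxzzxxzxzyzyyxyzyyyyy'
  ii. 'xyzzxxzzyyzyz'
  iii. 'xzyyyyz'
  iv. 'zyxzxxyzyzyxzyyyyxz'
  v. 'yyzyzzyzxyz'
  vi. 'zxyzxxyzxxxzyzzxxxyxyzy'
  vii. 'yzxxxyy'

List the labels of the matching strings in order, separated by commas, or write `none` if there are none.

i, iii, iv, v, vi

i → match
ii → no match
iii → match
iv → match
v → match
vi → match
vii → no match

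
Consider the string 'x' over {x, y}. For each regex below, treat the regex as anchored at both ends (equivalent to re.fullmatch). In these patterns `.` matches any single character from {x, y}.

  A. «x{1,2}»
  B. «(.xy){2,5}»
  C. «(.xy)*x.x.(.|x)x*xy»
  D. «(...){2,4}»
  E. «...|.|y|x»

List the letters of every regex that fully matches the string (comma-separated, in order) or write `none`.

A, E

A → match
B → no match — must end with 'xy'
C → no match — must end with 'xy'
D → no match
E → match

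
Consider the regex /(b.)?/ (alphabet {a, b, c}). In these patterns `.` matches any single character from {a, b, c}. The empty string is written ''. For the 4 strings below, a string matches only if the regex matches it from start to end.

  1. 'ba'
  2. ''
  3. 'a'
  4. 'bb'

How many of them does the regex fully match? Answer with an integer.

3

1 → match
2 → match
3 → no match
4 → match
Total matched: 3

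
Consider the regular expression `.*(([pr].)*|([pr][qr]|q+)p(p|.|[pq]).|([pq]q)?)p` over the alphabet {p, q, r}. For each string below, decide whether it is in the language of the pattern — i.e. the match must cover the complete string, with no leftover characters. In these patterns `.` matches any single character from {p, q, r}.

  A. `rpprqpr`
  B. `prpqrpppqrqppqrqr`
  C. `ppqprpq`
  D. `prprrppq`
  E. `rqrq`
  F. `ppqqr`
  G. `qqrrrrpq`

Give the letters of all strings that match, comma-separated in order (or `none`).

none

A. `rpprqpr` → no match — must end with `p`
B → no match — must end with `p`
C. `ppqprpq` → no match — must end with `p`
D. `prprrppq` → no match — must end with `p`
E. `rqrq` → no match — must end with `p`
F. `ppqqr` → no match — must end with `p`
G. `qqrrrrpq` → no match — must end with `p`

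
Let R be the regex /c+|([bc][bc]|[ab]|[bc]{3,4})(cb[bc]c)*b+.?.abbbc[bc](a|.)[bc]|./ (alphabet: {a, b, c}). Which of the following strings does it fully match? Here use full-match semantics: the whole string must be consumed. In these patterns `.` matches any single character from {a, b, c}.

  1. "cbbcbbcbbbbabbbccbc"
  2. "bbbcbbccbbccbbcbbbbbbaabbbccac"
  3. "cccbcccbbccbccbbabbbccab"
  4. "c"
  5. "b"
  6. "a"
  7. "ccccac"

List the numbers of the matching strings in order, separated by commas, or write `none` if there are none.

1 → match
2 → match
3 → match
4 → match
5 → match
6 → match
7 → no match

1, 2, 3, 4, 5, 6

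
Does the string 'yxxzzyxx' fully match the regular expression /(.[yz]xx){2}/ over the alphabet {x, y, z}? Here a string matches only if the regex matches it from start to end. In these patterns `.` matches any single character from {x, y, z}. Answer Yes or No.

No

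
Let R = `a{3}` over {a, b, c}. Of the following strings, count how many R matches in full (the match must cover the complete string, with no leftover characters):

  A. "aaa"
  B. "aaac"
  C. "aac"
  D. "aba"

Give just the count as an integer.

1

A → match
B → no match — must end with "a"
C → no match — must end with "a"
D → no match
Total matched: 1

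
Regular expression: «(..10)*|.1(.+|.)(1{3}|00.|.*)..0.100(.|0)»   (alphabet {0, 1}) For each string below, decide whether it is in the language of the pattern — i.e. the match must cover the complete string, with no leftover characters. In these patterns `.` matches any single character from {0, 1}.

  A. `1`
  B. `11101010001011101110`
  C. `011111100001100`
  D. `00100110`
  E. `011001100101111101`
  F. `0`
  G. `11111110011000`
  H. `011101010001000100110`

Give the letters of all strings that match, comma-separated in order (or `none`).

B, D, G

A → no match
B → match
C → no match
D → match
E → no match
F → no match
G → match
H → no match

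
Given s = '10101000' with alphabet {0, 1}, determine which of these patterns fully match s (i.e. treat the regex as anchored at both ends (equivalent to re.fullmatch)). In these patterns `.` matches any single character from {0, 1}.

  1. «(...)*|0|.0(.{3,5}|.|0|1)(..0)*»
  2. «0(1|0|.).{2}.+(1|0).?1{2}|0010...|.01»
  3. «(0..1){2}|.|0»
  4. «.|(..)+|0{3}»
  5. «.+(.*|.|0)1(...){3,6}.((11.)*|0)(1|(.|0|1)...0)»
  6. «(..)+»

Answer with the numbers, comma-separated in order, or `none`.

1, 4, 6

1 → match
2 → no match
3 → no match
4 → match
5 → no match
6 → match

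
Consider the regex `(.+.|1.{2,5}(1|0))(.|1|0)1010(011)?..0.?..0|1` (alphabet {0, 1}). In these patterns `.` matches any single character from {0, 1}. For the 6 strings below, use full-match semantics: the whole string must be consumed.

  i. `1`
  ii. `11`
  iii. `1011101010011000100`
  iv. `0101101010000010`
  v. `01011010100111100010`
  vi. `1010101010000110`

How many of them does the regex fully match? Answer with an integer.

i → match
ii → no match
iii → match
iv → match
v → match
vi → match
Total matched: 5

5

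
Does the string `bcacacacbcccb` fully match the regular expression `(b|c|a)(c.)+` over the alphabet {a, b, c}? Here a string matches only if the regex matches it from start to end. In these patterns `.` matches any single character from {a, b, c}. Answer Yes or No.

Yes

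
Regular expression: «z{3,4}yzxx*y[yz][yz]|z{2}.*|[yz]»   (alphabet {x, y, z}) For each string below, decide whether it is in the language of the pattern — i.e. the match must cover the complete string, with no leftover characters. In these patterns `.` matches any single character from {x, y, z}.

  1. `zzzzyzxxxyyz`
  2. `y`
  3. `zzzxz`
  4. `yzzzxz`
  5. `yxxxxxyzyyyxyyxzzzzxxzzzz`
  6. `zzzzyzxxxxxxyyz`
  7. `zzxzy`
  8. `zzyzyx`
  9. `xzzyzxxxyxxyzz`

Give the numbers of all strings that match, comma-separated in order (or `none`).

1. `zzzzyzxxxyyz` → match
2. `y` → match
3. `zzzxz` → match
4. `yzzzxz` → no match
5 → no match
6 → match
7. `zzxzy` → match
8. `zzyzyx` → match
9 → no match

1, 2, 3, 6, 7, 8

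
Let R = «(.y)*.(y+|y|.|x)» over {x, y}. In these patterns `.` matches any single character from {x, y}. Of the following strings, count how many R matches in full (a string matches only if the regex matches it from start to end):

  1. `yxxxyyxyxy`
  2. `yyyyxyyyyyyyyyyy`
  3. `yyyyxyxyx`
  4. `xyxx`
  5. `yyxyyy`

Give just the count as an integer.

1. `yxxxyyxyxy` → no match
2 → match
3. `yyyyxyxyx` → no match
4. `xyxx` → match
5. `yyxyyy` → match
Total matched: 3

3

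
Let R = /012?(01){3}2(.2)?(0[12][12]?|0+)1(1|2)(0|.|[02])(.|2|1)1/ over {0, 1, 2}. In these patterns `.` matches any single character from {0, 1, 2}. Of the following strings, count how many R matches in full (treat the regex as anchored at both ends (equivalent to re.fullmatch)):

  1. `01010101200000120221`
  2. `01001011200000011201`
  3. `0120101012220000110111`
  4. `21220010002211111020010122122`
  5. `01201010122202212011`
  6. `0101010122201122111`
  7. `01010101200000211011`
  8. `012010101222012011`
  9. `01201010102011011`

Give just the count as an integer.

2

1 → no match
2 → no match
3 → no match
4 → no match — must start with `01`
5 → match
6 → no match
7 → no match
8 → match
9 → no match
Total matched: 2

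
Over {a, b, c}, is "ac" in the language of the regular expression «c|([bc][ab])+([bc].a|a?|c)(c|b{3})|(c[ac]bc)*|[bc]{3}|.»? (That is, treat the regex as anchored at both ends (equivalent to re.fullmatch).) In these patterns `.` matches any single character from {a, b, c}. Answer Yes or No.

No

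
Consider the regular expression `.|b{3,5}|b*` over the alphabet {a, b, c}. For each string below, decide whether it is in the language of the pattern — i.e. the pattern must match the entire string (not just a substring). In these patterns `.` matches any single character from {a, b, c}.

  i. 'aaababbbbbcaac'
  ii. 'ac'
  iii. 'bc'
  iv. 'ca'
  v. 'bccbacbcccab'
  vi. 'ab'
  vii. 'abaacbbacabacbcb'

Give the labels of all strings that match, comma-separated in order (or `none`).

i → no match
ii → no match
iii → no match
iv → no match
v → no match
vi → no match
vii → no match

none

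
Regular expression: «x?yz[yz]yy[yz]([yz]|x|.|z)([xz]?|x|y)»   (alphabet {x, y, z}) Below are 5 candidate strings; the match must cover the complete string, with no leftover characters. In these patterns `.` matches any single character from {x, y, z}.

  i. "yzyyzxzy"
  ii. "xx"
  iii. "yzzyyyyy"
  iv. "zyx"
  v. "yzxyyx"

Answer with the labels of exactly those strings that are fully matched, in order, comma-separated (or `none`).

i. "yzyyzxzy" → no match
ii. "xx" → no match
iii. "yzzyyyyy" → match
iv. "zyx" → no match
v. "yzxyyx" → no match

iii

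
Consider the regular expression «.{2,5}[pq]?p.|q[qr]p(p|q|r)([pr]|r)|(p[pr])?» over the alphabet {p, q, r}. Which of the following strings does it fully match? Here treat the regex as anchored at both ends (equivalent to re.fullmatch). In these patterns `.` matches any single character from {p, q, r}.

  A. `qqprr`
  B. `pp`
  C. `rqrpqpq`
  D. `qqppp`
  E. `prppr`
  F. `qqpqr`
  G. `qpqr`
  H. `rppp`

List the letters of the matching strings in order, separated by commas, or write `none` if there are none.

A → match
B → match
C → match
D → match
E → match
F → match
G → no match
H → match

A, B, C, D, E, F, H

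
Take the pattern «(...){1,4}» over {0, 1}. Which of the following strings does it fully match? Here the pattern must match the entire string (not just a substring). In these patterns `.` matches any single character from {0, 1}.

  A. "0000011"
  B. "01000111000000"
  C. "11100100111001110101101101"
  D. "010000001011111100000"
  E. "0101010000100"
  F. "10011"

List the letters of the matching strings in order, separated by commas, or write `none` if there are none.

none

A → no match
B → no match
C → no match
D → no match
E → no match
F → no match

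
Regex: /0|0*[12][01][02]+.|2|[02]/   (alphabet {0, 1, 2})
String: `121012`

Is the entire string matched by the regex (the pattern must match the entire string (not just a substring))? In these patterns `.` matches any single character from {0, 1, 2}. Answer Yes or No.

No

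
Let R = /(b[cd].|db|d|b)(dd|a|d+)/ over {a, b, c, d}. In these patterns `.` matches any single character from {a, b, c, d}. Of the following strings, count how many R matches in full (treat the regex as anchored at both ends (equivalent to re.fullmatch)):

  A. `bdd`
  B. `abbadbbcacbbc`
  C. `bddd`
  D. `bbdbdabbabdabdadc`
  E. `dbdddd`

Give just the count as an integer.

3

A → match
B → no match
C → match
D → no match
E → match
Total matched: 3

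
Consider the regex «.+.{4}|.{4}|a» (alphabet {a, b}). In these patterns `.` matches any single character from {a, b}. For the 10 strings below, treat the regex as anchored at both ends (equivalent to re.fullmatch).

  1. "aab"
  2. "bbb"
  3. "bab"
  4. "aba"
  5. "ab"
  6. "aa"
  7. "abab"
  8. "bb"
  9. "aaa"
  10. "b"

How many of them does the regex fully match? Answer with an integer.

1

1. "aab" → no match
2. "bbb" → no match
3. "bab" → no match
4. "aba" → no match
5. "ab" → no match
6. "aa" → no match
7. "abab" → match
8. "bb" → no match
9. "aaa" → no match
10. "b" → no match
Total matched: 1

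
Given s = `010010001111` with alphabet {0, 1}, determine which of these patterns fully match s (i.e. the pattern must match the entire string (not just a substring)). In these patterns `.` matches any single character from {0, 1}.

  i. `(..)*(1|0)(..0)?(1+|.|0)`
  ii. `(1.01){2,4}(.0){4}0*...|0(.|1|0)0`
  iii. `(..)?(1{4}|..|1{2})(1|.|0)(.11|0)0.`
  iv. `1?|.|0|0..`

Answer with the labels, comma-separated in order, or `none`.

i → match
ii → no match
iii → no match
iv → no match

i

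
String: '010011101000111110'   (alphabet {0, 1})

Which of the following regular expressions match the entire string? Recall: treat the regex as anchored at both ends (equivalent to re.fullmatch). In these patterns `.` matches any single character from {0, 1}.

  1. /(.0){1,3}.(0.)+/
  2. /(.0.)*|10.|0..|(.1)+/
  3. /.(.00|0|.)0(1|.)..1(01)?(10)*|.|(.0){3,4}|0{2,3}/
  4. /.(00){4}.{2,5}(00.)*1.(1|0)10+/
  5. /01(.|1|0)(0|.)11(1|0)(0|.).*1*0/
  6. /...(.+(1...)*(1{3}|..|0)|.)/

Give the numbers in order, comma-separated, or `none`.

5, 6

1 → no match
2 → no match
3 → no match
4 → no match
5 → match
6 → match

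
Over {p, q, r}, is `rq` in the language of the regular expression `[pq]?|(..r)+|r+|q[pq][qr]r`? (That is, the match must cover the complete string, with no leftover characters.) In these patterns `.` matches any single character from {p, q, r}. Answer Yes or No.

No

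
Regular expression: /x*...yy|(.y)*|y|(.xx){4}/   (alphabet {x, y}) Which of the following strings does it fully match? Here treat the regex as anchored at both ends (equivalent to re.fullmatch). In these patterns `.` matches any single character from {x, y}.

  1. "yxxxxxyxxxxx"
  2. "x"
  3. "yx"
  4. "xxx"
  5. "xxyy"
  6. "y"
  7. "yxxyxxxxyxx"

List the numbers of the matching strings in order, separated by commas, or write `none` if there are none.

1, 6

1 → match
2 → no match
3 → no match
4 → no match
5 → no match
6 → match
7 → no match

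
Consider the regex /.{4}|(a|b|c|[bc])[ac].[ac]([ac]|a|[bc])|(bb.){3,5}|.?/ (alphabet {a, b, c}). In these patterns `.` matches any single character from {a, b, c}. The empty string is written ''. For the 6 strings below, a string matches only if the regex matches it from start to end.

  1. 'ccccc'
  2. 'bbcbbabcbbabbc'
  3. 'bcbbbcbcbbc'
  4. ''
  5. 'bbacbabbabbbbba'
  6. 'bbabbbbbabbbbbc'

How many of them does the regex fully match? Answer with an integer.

1 → match
2 → no match
3 → no match
4 → match
5 → no match
6 → match
Total matched: 3

3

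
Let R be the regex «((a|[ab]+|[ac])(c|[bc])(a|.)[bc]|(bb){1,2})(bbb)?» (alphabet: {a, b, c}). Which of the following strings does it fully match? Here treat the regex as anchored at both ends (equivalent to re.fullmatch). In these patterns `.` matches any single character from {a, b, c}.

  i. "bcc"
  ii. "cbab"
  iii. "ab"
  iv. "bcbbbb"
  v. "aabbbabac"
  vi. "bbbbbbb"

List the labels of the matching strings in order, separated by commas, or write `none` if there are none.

ii, v, vi

i → no match
ii → match
iii → no match
iv → no match
v → match
vi → match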